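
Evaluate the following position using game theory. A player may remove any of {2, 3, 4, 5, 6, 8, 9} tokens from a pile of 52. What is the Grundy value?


The subtraction set is S = {2, 3, 4, 5, 6, 8, 9}.
G(k) = mex{ G(k - s) : s in S, s <= k }. We compute iteratively: G(0) = 0.
G(1) = mex({}) = 0
G(2) = mex({0}) = 1
G(3) = mex({0}) = 1
G(4) = mex({0, 1}) = 2
G(5) = mex({0, 1}) = 2
G(6) = mex({0, 1, 2}) = 3
G(7) = mex({0, 1, 2}) = 3
G(8) = mex({0, 1, 2, 3}) = 4
G(9) = mex({0, 1, 2, 3}) = 4
G(10) = mex({0, 1, 2, 3, 4}) = 5
G(11) = mex({1, 2, 3, 4}) = 0
G(12) = mex({1, 2, 3, 4, 5}) = 0
G(13) = mex({0, 2, 3, 4, 5}) = 1
G(14) = mex({0, 2, 3, 4, 5}) = 1
G(15) = mex({0, 1, 3, 4, 5}) = 2
G(16) = mex({0, 1, 3, 4, 5}) = 2
G(17) = mex({0, 1, 2, 4}) = 3
G(18) = mex({0, 1, 2, 4, 5}) = 3
G(19) = mex({0, 1, 2, 3, 5}) = 4
Observe that G(11)..G(19) = 0, 0, 1, 1, 2, 2, 3, 3, 4 repeats G(0)..G(8) = 0, 0, 1, 1, 2, 2, 3, 3, 4.
For k >= max(S) = 9, G(k) is determined by the previous 9 values G(k-9)..G(k-1); a window of 9 consecutive values has recurred shifted by 11, so by induction G(k + 11) = G(k) for all k >= 0: the sequence is periodic from the start with period 11.
One period: G(0..10) = 0, 0, 1, 1, 2, 2, 3, 3, 4, 4, 5.
52 mod 11 = 8, so G(52) = G(8) = 4.

4


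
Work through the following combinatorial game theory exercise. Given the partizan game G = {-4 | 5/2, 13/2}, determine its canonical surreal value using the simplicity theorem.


Left options: {-4}, max = -4
Right options: {5/2, 13/2}, min = 5/2
All options are numbers and max(Left) < min(Right), so by the simplicity theorem the value is the simplest (earliest-born) number strictly between -4 and 5/2.
Integers -3 through 2 all lie strictly between -4 and 5/2.
Among integers, the simplest (lowest birthday = smallest |n|; 0 is born on day 0, +-n on day n) is 0.
No non-integer in the interval can be simpler: if x is a non-integer in the interval, then floor(x) or ceil(x) also lies in the interval (the interval contains an integer), and both are proper prefixes of x's sign expansion, i.e. born earlier. So the game value is 0.
Game value = 0

0


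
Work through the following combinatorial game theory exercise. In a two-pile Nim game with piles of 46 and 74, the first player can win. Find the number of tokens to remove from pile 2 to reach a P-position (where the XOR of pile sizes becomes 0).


Piles: 46 and 74
Current XOR: 46 XOR 74 = 100 (non-zero, so this is an N-position).
To make the XOR zero, we need to find a move that balances the piles.
For pile 2 (size 74): target = 74 XOR 100 = 46
We reduce pile 2 from 74 to 46.
Tokens removed: 74 - 46 = 28
Verification: 46 XOR 46 = 0

28


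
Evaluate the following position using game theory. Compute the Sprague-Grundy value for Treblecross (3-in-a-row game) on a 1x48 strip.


Treblecross: place X on empty cells; 3-in-a-row wins.
Playing within two cells of an existing X lets the opponent win at once, so sensible play treats the cells i-2..i+2 around each X as dead. The player left with no safe cell loses, so this is a normal-play take-away game on strips of safe cells.
Placing X at cell i (0-indexed) of a strip of k safe cells leaves independent strips of sizes max(0, i-2) and max(0, k-i-3). Hence G(k) = mex{ G(max(0,i-2)) XOR G(max(0,k-i-3)) : 0 <= i < k }, with G(0) = 0.
G(1): splits (0,0):0^0=0 -> mex({0}) = 1
G(2): splits (0,0):0^0=0 -> mex({0}) = 1
G(3): splits (0,0):0^0=0 -> mex({0}) = 1
G(4): splits (0,1):0^1=1 (0,0):0^0=0 -> mex({0, 1}) = 2
G(5): splits (0,2):0^1=1 (0,1):0^1=1 (0,0):0^0=0 -> mex({0, 1}) = 2
G(6) = mex({1}) = 0
G(7) = mex({0, 1, 2}) = 3
G(8) = mex({0, 1, 2}) = 3
G(9) = mex({0, 2}) = 1
G(10) = mex({0, 2, 3}) = 1
G(11) = mex({0, 3}) = 1
G(12) = mex({1, 3}) = 0
G(13) = mex({0, 1, 2, 3}) = 4
G(14) = mex({0, 1, 2}) = 3
G(15) = mex({0, 1, 2}) = 3
G(16) = mex({0, 1, 2, 4}) = 3
G(17) = mex({0, 1, 3, 4}) = 2
G(18) = mex({0, 1, 3, 4}) = 2
G(19) = mex({0, 1, 3, 5}) = 2
G(20) = mex({0, 1, 2, 3, 5}) = 4
G(21) = mex({0, 1, 2, 3, 5}) = 4
G(22) = mex({1, 2, 6}) = 0
G(23) = mex({0, 1, 2, 3, 4, 6}) = 5
G(24) = mex({0, 1, 2, 3, 4}) = 5
G(25) = mex({0, 1, 3, 4, 7}) = 2
G(26) = mex({0, 1, 3, 4, 5, 7}) = 2
G(27) = mex({0, 1, 3, 5}) = 2
G(28) = mex({0, 1, 2, 5}) = 3
G(29) = mex({0, 1, 2, 4, 5, 6}) = 3
G(30) = mex({1, 2, 4, 6}) = 0
G(31) = mex({0, 1, 2, 3, 4, 6}) = 5
G(32) = mex({1, 2, 3, 4, 7}) = 0
G(33) = mex({0, 3, 7}) = 1
G(34) = mex({0, 2, 3, 5, 7}) = 1
G(35) = mex({0, 2, 3, 5, 6}) = 1
G(36) = mex({0, 1, 2, 5, 6}) = 3
G(37) = mex({0, 1, 2, 4, 5, 6}) = 3
G(38) = mex({0, 1, 2, 4}) = 3
G(39) = mex({0, 1, 2, 3, 4, 7}) = 5
G(40) = mex({0, 1, 2, 3, 4, 5, 7}) = 6
G(41) = mex({0, 1, 2, 3, 5, 7}) = 4
G(42) = mex({0, 1, 2, 3, 5, 6, 7}) = 4
G(43) = mex({0, 2, 3, 5, 6}) = 1
G(44) = mex({1, 2, 3, 4, 5, 6}) = 0
G(45) = mex({0, 1, 2, 3, 4, 6, 7}) = 5
G(46) = mex({0, 1, 2, 3, 4, 7}) = 5
G(47) = mex({0, 1, 2, 3, 4, 5, 7}) = 6
G(48) = mex({0, 1, 2, 3, 4, 5, 7}) = 6
Therefore G(48) = 6.

6


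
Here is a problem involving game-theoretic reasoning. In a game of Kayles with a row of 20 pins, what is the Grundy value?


Kayles: a move removes 1 or 2 adjacent pins from a contiguous row.
Removing pins from a row of k leaves two independent rows (a, b) with a + b = k - 1 (one pin) or a + b = k - 2 (two pins); an end removal gives a = 0.
By Sprague-Grundy, G(k) = mex{ G(a) XOR G(b) } over all these splits. G(0) = 0.
G(1): splits (0,0):0^0=0 -> mex({0}) = 1
G(2): splits (0,1):0^1=1 (0,0):0^0=0 -> mex({0, 1}) = 2
G(3): splits (0,2):0^2=2 (1,1):1^1=0 (0,1):0^1=1 -> mex({0, 1, 2}) = 3
G(4): splits (0,3):0^3=3 (1,2):1^2=3 (0,2):0^2=2 (1,1):1^1=0 -> mex({0, 2, 3}) = 1
G(5): splits (0,4):0^1=1 (1,3):1^3=2 (2,2):2^2=0 (0,3):0^3=3 (1,2):1^2=3 -> mex({0, 1, 2, 3}) = 4
G(6) = mex({0, 1, 2, 4}) = 3
G(7) = mex({0, 1, 3, 4, 5}) = 2
G(8) = mex({0, 2, 3, 5, 6}) = 1
G(9) = mex({0, 1, 2, 3, 6, 7}) = 4
G(10) = mex({0, 1, 3, 4, 5, 7}) = 2
G(11) = mex({0, 1, 2, 3, 4, 5}) = 6
G(12) = mex({0, 1, 2, 3, 5, 6, 7}) = 4
G(13) = mex({0, 2, 3, 4, 6, 7}) = 1
G(14) = mex({0, 1, 4, 5, 6, 7}) = 2
G(15) = mex({0, 1, 2, 3, 4, 5, 6}) = 7
G(16) = mex({0, 2, 3, 5, 6, 7}) = 1
G(17) = mex({0, 1, 2, 3, 5, 6, 7}) = 4
G(18) = mex({0, 1, 2, 4, 5, 6}) = 3
G(19) = mex({0, 1, 3, 4, 5, 7}) = 2
G(20) = mex({0, 2, 3, 4, 5, 6, 7}) = 1
Therefore G(20) = 1.

1


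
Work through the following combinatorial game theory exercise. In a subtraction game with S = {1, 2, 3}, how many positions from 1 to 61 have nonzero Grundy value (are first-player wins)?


Subtraction set S = {1, 2, 3}, so G(n) = n mod 4.
G(n) = 0 when n is a multiple of 4.
Multiples of 4 in [1, 61]: 15
N-positions (nonzero Grundy) = 61 - 15 = 46

46


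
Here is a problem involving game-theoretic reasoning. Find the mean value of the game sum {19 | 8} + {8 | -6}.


G1 = {19 | 8}, G2 = {8 | -6}
Each is a switch {a | b} with numbers a > b; its mean value is (a + b)/2, and mean value is additive over game sums: m(G1 + G2) = m(G1) + m(G2).
Mean of G1 = (19 + (8))/2 = 27/2 = 27/2
Mean of G2 = (8 + (-6))/2 = 2/2 = 1
Mean of G1 + G2 = 27/2 + 1 = 29/2

29/2


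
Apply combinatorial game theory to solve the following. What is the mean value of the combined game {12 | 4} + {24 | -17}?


G1 = {12 | 4}, G2 = {24 | -17}
Each is a switch {a | b} with numbers a > b; its mean value is (a + b)/2, and mean value is additive over game sums: m(G1 + G2) = m(G1) + m(G2).
Mean of G1 = (12 + (4))/2 = 16/2 = 8
Mean of G2 = (24 + (-17))/2 = 7/2 = 7/2
Mean of G1 + G2 = 8 + 7/2 = 23/2

23/2


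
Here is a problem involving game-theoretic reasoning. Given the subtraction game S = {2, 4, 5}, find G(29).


The subtraction set is S = {2, 4, 5}.
G(k) = mex{ G(k - s) : s in S, s <= k }. We compute iteratively: G(0) = 0.
G(1) = mex({}) = 0
G(2) = mex({0}) = 1
G(3) = mex({0}) = 1
G(4) = mex({0, 1}) = 2
G(5) = mex({0, 1}) = 2
G(6) = mex({0, 1, 2}) = 3
G(7) = mex({1, 2}) = 0
G(8) = mex({1, 2, 3}) = 0
G(9) = mex({0, 2}) = 1
G(10) = mex({0, 2, 3}) = 1
G(11) = mex({0, 1, 3}) = 2
Observe that G(7)..G(11) = 0, 0, 1, 1, 2 repeats G(0)..G(4) = 0, 0, 1, 1, 2.
For k >= max(S) = 5, G(k) is determined by the previous 5 values G(k-5)..G(k-1); a window of 5 consecutive values has recurred shifted by 7, so by induction G(k + 7) = G(k) for all k >= 0: the sequence is periodic from the start with period 7.
One period: G(0..6) = 0, 0, 1, 1, 2, 2, 3.
29 mod 7 = 1, so G(29) = G(1) = 0.

0


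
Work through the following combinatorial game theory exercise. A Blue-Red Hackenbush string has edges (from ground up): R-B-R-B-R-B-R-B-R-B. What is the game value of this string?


Edges (from ground): R-B-R-B-R-B-R-B-R-B
By Berlekamp's sign-expansion rule, a Blue-Red Hackenbush stalk has the value of the surreal number whose sign sequence is the edge sequence with B -> + and R -> -.
Sign sequence: -+-+-+-+-+
Trace the sign expansion in the surreal number tree, starting from 0:
Edge 1: R (sign -) -> bounds (-inf, 0), value = -1
Edge 2: B (sign +) -> bounds (-1, 0), value = -1/2
Edge 3: R (sign -) -> bounds (-1, -1/2), value = -3/4
Edge 4: B (sign +) -> bounds (-3/4, -1/2), value = -5/8
Edge 5: R (sign -) -> bounds (-3/4, -5/8), value = -11/16
Edge 6: B (sign +) -> bounds (-11/16, -5/8), value = -21/32
Edge 7: R (sign -) -> bounds (-11/16, -21/32), value = -43/64
Edge 8: B (sign +) -> bounds (-43/64, -21/32), value = -85/128
Edge 9: R (sign -) -> bounds (-43/64, -85/128), value = -171/256
Edge 10: B (sign +) -> bounds (-171/256, -85/128), value = -341/512
Game value = -341/512

-341/512


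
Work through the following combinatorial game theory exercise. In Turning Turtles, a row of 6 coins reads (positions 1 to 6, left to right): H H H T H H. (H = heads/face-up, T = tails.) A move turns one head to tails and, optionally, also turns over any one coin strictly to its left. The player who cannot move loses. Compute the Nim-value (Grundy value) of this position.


Coins: H H H T H H
Key fact: a single head at position k behaves exactly like a Nim heap of size k (turning it to T and optionally flipping a coin at j < k corresponds to moving the heap from k to j, or to 0), and heads combine as a disjunctive sum (two heads at the same place would cancel, matching j XOR j = 0). So the Nim-value is the XOR of the 1-indexed positions of the heads.
Face-up positions (1-indexed): [1, 2, 3, 5, 6]
XOR 0 with 1: 0 XOR 1 = 1
XOR 1 with 2: 1 XOR 2 = 3
XOR 3 with 3: 3 XOR 3 = 0
XOR 0 with 5: 0 XOR 5 = 5
XOR 5 with 6: 5 XOR 6 = 3
Nim-value = 3

3


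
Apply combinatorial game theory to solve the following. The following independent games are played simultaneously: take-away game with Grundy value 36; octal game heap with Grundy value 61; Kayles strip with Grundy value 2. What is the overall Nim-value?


By the Sprague-Grundy theorem, the Grundy value of a sum of games is the XOR of individual Grundy values.
take-away game: Grundy value = 36. Running XOR: 0 XOR 36 = 36
octal game heap: Grundy value = 61. Running XOR: 36 XOR 61 = 25
Kayles strip: Grundy value = 2. Running XOR: 25 XOR 2 = 27
The combined Grundy value is 27.

27


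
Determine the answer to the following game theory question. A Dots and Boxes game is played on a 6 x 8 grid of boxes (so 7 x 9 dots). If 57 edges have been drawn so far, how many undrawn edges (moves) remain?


Grid: 6 x 8 boxes, i.e. 7 rows and 9 columns of dots.
Horizontal edges: (rows + 1) * cols = 7 * 8 = 56
Vertical edges: rows * (cols + 1) = 6 * 9 = 54
Total edges: 56 + 54 = 110
Edges drawn: 57
Remaining: 110 - 57 = 53

53


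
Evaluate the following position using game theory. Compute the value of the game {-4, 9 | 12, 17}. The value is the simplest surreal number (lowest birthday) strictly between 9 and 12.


Left options: {-4, 9}, max = 9
Right options: {12, 17}, min = 12
All options are numbers and max(Left) < min(Right), so by the simplicity theorem the value is the simplest (earliest-born) number strictly between 9 and 12.
Integers 10 through 11 all lie strictly between 9 and 12.
Among integers, the simplest (lowest birthday = smallest |n|; 0 is born on day 0, +-n on day n) is 10.
No non-integer in the interval can be simpler: if x is a non-integer in the interval, then floor(x) or ceil(x) also lies in the interval (the interval contains an integer), and both are proper prefixes of x's sign expansion, i.e. born earlier. So the game value is 10.
Game value = 10

10


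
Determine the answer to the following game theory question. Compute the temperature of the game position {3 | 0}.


The game is {3 | 0}, a switch {a | b} with numbers a > b.
Cooling {a | b} by t gives {a - t | b + t}, which stops being hot when a - t = b + t, i.e. at t = (a - b)/2. So the temperature of a switch is (a - b)/2.
Temperature = (Left option - Right option) / 2
= (3 - (0)) / 2
= 3 / 2
= 3/2

3/2


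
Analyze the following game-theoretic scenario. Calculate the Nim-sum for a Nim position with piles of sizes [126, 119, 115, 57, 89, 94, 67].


We need the XOR (exclusive or) of all pile sizes.
After XOR-ing pile 1 (size 126): 0 XOR 126 = 126
After XOR-ing pile 2 (size 119): 126 XOR 119 = 9
After XOR-ing pile 3 (size 115): 9 XOR 115 = 122
After XOR-ing pile 4 (size 57): 122 XOR 57 = 67
After XOR-ing pile 5 (size 89): 67 XOR 89 = 26
After XOR-ing pile 6 (size 94): 26 XOR 94 = 68
After XOR-ing pile 7 (size 67): 68 XOR 67 = 7
The Nim-value of this position is 7.

7


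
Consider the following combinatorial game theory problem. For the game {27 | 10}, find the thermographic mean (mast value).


Game = {27 | 10}, a switch {a | b} with numbers a > b.
Its thermograph has left wall a - t and right wall b + t, which meet at t = (a - b)/2, where both equal (a + b)/2. So the mast (mean value) is at (a + b)/2.
Mean = (27 + (10))/2 = 37/2 = 37/2

37/2


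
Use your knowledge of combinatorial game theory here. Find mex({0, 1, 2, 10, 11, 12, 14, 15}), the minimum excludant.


Set = {0, 1, 2, 10, 11, 12, 14, 15}
0 is in the set.
1 is in the set.
2 is in the set.
3 is NOT in the set. This is the mex.
mex = 3

3


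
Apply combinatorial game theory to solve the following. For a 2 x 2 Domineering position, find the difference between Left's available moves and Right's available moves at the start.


Board is 2 x 2 (rows x cols).
Left (vertical) placements: (rows-1) * cols = 1 * 2 = 2
Right (horizontal) placements: rows * (cols-1) = 2 * 1 = 2
Advantage = Left - Right = 2 - 2 = 0

0


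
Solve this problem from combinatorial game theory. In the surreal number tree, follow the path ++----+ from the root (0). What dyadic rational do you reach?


Sign expansion: ++----+
Rule: track bounds (lo, hi), initially (-inf, +inf). On '+', the current value becomes lo and we move to the simplest number in (value, hi): value + 1 if hi = +inf, otherwise the midpoint (value + hi)/2. On '-', the current value becomes hi and we move to value - 1 if lo = -inf, otherwise the midpoint (lo + value)/2.
Start at 0.
Step 1: sign = +, move right. Bounds: (0, +inf). Value = 1
Step 2: sign = +, move right. Bounds: (1, +inf). Value = 2
Step 3: sign = -, move left. Bounds: (1, 2). Value = 3/2
Step 4: sign = -, move left. Bounds: (1, 3/2). Value = 5/4
Step 5: sign = -, move left. Bounds: (1, 5/4). Value = 9/8
Step 6: sign = -, move left. Bounds: (1, 9/8). Value = 17/16
Step 7: sign = +, move right. Bounds: (17/16, 9/8). Value = 35/32
The surreal number with sign expansion ++----+ is 35/32.

35/32


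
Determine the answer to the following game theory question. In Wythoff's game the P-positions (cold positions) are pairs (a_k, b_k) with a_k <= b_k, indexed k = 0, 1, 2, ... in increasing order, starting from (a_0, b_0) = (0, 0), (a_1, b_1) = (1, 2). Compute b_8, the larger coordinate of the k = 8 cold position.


By Wythoff's theorem, a_k = floor(k * phi) and b_k = floor(k * phi^2) = a_k + k, where phi = (1 + sqrt(5))/2 is the golden ratio.
phi = (1 + sqrt(5))/2 = 1.618034
phi^2 = phi + 1 = 2.618034
k = 8
k * phi^2 = 8 * 2.618034 = 20.944272
b_8 = floor(k * phi^2) = 20 (check: a_8 + k = 12 + 8 = 20)

20


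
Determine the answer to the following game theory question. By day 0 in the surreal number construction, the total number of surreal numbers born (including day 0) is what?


Day 0: {|} = 0 is born. Count = 1.
Day n: the number of surreal numbers born by day n is 2^(n+1) - 1.
By day 0: 2^1 - 1 = 1
By day 0: 1 surreal numbers.

1


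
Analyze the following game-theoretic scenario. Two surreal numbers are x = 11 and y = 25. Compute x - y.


x = 11, y = 25
x - y = 11 - 25 = -14

-14


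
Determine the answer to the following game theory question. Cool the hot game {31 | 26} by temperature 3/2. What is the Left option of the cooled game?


Original game: {31 | 26} (a switch {a | b} with a > b).
Cooling by t (for t below the temperature (a - b)/2 = 5/2) taxes each move by t: {a | b} cooled by t is {a - t | b + t}.
Cooling amount: t = 3/2
Cooled Left option: 31 - 3/2 = 59/2
Cooled Right option: 26 + 3/2 = 55/2
Cooled game: {59/2 | 55/2}
Left option = 59/2

59/2


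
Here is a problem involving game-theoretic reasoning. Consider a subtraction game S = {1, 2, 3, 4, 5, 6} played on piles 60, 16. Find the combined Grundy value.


Subtraction set: {1, 2, 3, 4, 5, 6}
For this subtraction set, G(n) = n mod 7 (period = max + 1 = 7).
Pile 1 (size 60): G(60) = 60 mod 7 = 4
Pile 2 (size 16): G(16) = 16 mod 7 = 2
Total Grundy value = XOR of all: 4 XOR 2 = 6

6


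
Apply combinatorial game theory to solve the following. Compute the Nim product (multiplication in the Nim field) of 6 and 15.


Nim multiplication is bilinear over XOR: (u XOR v) * w = (u*w) XOR (v*w).
So we split each operand into its bit components and XOR the pairwise Nim products.
6 = 2 + 4 (as XOR of powers of 2).
15 = 1 + 2 + 4 + 8 (as XOR of powers of 2).
Using the standard Nim-product table on single bits:
  2*2 = 3,   2*4 = 8,   2*8 = 12,
  4*4 = 6,   4*8 = 11,  8*8 = 13,
and  1*x = x (identity), k*l = l*k (commutative).
Pairwise Nim products:
  2 * 1 = 2
  2 * 2 = 3
  2 * 4 = 8
  2 * 8 = 12
  4 * 1 = 4
  4 * 2 = 8
  4 * 4 = 6
  4 * 8 = 11
XOR them: 2 XOR 3 XOR 8 XOR 12 XOR 4 XOR 8 XOR 6 XOR 11 = 4.
Result: 6 * 15 = 4 (in Nim).

4


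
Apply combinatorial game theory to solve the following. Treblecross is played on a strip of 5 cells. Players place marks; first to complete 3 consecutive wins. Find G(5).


Treblecross: place X on empty cells; 3-in-a-row wins.
Playing within two cells of an existing X lets the opponent win at once, so sensible play treats the cells i-2..i+2 around each X as dead. The player left with no safe cell loses, so this is a normal-play take-away game on strips of safe cells.
Placing X at cell i (0-indexed) of a strip of k safe cells leaves independent strips of sizes max(0, i-2) and max(0, k-i-3). Hence G(k) = mex{ G(max(0,i-2)) XOR G(max(0,k-i-3)) : 0 <= i < k }, with G(0) = 0.
G(1): splits (0,0):0^0=0 -> mex({0}) = 1
G(2): splits (0,0):0^0=0 -> mex({0}) = 1
G(3): splits (0,0):0^0=0 -> mex({0}) = 1
G(4): splits (0,1):0^1=1 (0,0):0^0=0 -> mex({0, 1}) = 2
G(5): splits (0,2):0^1=1 (0,1):0^1=1 (0,0):0^0=0 -> mex({0, 1}) = 2
Therefore G(5) = 2.

2


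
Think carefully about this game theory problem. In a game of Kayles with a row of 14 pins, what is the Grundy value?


Kayles: a move removes 1 or 2 adjacent pins from a contiguous row.
Removing pins from a row of k leaves two independent rows (a, b) with a + b = k - 1 (one pin) or a + b = k - 2 (two pins); an end removal gives a = 0.
By Sprague-Grundy, G(k) = mex{ G(a) XOR G(b) } over all these splits. G(0) = 0.
G(1): splits (0,0):0^0=0 -> mex({0}) = 1
G(2): splits (0,1):0^1=1 (0,0):0^0=0 -> mex({0, 1}) = 2
G(3): splits (0,2):0^2=2 (1,1):1^1=0 (0,1):0^1=1 -> mex({0, 1, 2}) = 3
G(4): splits (0,3):0^3=3 (1,2):1^2=3 (0,2):0^2=2 (1,1):1^1=0 -> mex({0, 2, 3}) = 1
G(5): splits (0,4):0^1=1 (1,3):1^3=2 (2,2):2^2=0 (0,3):0^3=3 (1,2):1^2=3 -> mex({0, 1, 2, 3}) = 4
G(6) = mex({0, 1, 2, 4}) = 3
G(7) = mex({0, 1, 3, 4, 5}) = 2
G(8) = mex({0, 2, 3, 5, 6}) = 1
G(9) = mex({0, 1, 2, 3, 6, 7}) = 4
G(10) = mex({0, 1, 3, 4, 5, 7}) = 2
G(11) = mex({0, 1, 2, 3, 4, 5}) = 6
G(12) = mex({0, 1, 2, 3, 5, 6, 7}) = 4
G(13) = mex({0, 2, 3, 4, 6, 7}) = 1
G(14) = mex({0, 1, 4, 5, 6, 7}) = 2
Therefore G(14) = 2.

2


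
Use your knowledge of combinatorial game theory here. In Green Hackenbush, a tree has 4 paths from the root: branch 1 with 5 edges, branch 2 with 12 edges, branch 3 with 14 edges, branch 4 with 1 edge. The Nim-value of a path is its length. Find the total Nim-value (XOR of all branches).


The tree has 4 branches from the ground vertex.
In Green Hackenbush, the Nim-value of a simple path of length k is k.
Branch 1: length 5, Nim-value = 5
Branch 2: length 12, Nim-value = 12
Branch 3: length 14, Nim-value = 14
Branch 4: length 1, Nim-value = 1
Total Nim-value = XOR of all branch values:
0 XOR 5 = 5
5 XOR 12 = 9
9 XOR 14 = 7
7 XOR 1 = 6
Nim-value of the tree = 6

6


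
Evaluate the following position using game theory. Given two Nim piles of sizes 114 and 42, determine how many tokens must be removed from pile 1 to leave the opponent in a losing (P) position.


Piles: 114 and 42
Current XOR: 114 XOR 42 = 88 (non-zero, so this is an N-position).
To make the XOR zero, we need to find a move that balances the piles.
For pile 1 (size 114): target = 114 XOR 88 = 42
We reduce pile 1 from 114 to 42.
Tokens removed: 114 - 42 = 72
Verification: 42 XOR 42 = 0

72


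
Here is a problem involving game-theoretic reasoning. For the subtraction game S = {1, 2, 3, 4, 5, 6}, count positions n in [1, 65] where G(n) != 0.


Subtraction set S = {1, 2, 3, 4, 5, 6}, so G(n) = n mod 7.
G(n) = 0 when n is a multiple of 7.
Multiples of 7 in [1, 65]: 9
N-positions (nonzero Grundy) = 65 - 9 = 56

56


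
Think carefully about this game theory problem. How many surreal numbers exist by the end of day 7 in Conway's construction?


Day 0: {|} = 0 is born. Count = 1.
Day n: the number of surreal numbers born by day n is 2^(n+1) - 1.
By day 0: 2^1 - 1 = 1
By day 1: 2^2 - 1 = 3
By day 2: 2^3 - 1 = 7
By day 3: 2^4 - 1 = 15
By day 4: 2^5 - 1 = 31
By day 5: 2^6 - 1 = 63
By day 6: 2^7 - 1 = 127
By day 7: 2^8 - 1 = 255
By day 7: 255 surreal numbers.

255


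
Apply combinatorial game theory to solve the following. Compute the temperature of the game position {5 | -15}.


The game is {5 | -15}, a switch {a | b} with numbers a > b.
Cooling {a | b} by t gives {a - t | b + t}, which stops being hot when a - t = b + t, i.e. at t = (a - b)/2. So the temperature of a switch is (a - b)/2.
Temperature = (Left option - Right option) / 2
= (5 - (-15)) / 2
= 20 / 2
= 10

10


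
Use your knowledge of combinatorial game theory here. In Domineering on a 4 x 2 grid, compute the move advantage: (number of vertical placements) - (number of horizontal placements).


Board is 4 x 2 (rows x cols).
Left (vertical) placements: (rows-1) * cols = 3 * 2 = 6
Right (horizontal) placements: rows * (cols-1) = 4 * 1 = 4
Advantage = Left - Right = 6 - 4 = 2

2


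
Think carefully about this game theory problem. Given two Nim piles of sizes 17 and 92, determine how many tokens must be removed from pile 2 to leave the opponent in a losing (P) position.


Piles: 17 and 92
Current XOR: 17 XOR 92 = 77 (non-zero, so this is an N-position).
To make the XOR zero, we need to find a move that balances the piles.
For pile 2 (size 92): target = 92 XOR 77 = 17
We reduce pile 2 from 92 to 17.
Tokens removed: 92 - 17 = 75
Verification: 17 XOR 17 = 0

75


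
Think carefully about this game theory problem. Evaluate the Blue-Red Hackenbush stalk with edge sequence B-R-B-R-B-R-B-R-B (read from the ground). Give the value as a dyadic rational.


Edges (from ground): B-R-B-R-B-R-B-R-B
By Berlekamp's sign-expansion rule, a Blue-Red Hackenbush stalk has the value of the surreal number whose sign sequence is the edge sequence with B -> + and R -> -.
Sign sequence: +-+-+-+-+
Trace the sign expansion in the surreal number tree, starting from 0:
Edge 1: B (sign +) -> bounds (0, +inf), value = 1
Edge 2: R (sign -) -> bounds (0, 1), value = 1/2
Edge 3: B (sign +) -> bounds (1/2, 1), value = 3/4
Edge 4: R (sign -) -> bounds (1/2, 3/4), value = 5/8
Edge 5: B (sign +) -> bounds (5/8, 3/4), value = 11/16
Edge 6: R (sign -) -> bounds (5/8, 11/16), value = 21/32
Edge 7: B (sign +) -> bounds (21/32, 11/16), value = 43/64
Edge 8: R (sign -) -> bounds (21/32, 43/64), value = 85/128
Edge 9: B (sign +) -> bounds (85/128, 43/64), value = 171/256
Game value = 171/256

171/256


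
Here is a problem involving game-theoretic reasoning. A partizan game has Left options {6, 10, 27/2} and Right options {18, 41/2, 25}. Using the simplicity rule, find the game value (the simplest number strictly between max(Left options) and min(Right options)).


Left options: {6, 10, 27/2}, max = 27/2
Right options: {18, 41/2, 25}, min = 18
All options are numbers and max(Left) < min(Right), so by the simplicity theorem the value is the simplest (earliest-born) number strictly between 27/2 and 18.
Integers 14 through 17 all lie strictly between 27/2 and 18.
Among integers, the simplest (lowest birthday = smallest |n|; 0 is born on day 0, +-n on day n) is 14.
No non-integer in the interval can be simpler: if x is a non-integer in the interval, then floor(x) or ceil(x) also lies in the interval (the interval contains an integer), and both are proper prefixes of x's sign expansion, i.e. born earlier. So the game value is 14.
Game value = 14

14


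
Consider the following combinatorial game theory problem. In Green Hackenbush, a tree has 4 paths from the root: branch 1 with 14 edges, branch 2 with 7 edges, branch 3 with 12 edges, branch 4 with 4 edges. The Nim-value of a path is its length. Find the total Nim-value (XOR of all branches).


The tree has 4 branches from the ground vertex.
In Green Hackenbush, the Nim-value of a simple path of length k is k.
Branch 1: length 14, Nim-value = 14
Branch 2: length 7, Nim-value = 7
Branch 3: length 12, Nim-value = 12
Branch 4: length 4, Nim-value = 4
Total Nim-value = XOR of all branch values:
0 XOR 14 = 14
14 XOR 7 = 9
9 XOR 12 = 5
5 XOR 4 = 1
Nim-value of the tree = 1

1


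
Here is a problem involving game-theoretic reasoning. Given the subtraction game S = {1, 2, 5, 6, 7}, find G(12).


The subtraction set is S = {1, 2, 5, 6, 7}.
G(k) = mex{ G(k - s) : s in S, s <= k }. We compute iteratively: G(0) = 0.
G(1) = mex({0}) = 1
G(2) = mex({0, 1}) = 2
G(3) = mex({1, 2}) = 0
G(4) = mex({0, 2}) = 1
G(5) = mex({0, 1}) = 2
G(6) = mex({0, 1, 2}) = 3
G(7) = mex({0, 1, 2, 3}) = 4
G(8) = mex({0, 1, 2, 3, 4}) = 5
G(9) = mex({0, 1, 2, 4, 5}) = 3
G(10) = mex({0, 1, 2, 3, 5}) = 4
G(11) = mex({1, 2, 3, 4}) = 0
G(12) = mex({0, 2, 3, 4}) = 1
Therefore G(12) = 1.

1


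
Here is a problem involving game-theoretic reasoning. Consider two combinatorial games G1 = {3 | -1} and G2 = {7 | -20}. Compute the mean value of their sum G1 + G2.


G1 = {3 | -1}, G2 = {7 | -20}
Each is a switch {a | b} with numbers a > b; its mean value is (a + b)/2, and mean value is additive over game sums: m(G1 + G2) = m(G1) + m(G2).
Mean of G1 = (3 + (-1))/2 = 2/2 = 1
Mean of G2 = (7 + (-20))/2 = -13/2 = -13/2
Mean of G1 + G2 = 1 + -13/2 = -11/2

-11/2


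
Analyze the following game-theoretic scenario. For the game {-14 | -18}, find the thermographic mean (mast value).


Game = {-14 | -18}, a switch {a | b} with numbers a > b.
Its thermograph has left wall a - t and right wall b + t, which meet at t = (a - b)/2, where both equal (a + b)/2. So the mast (mean value) is at (a + b)/2.
Mean = (-14 + (-18))/2 = -32/2 = -16

-16


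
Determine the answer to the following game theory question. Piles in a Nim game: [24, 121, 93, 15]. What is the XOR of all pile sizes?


We need the XOR (exclusive or) of all pile sizes.
After XOR-ing pile 1 (size 24): 0 XOR 24 = 24
After XOR-ing pile 2 (size 121): 24 XOR 121 = 97
After XOR-ing pile 3 (size 93): 97 XOR 93 = 60
After XOR-ing pile 4 (size 15): 60 XOR 15 = 51
The Nim-value of this position is 51.

51


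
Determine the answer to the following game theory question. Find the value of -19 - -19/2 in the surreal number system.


x = -19, y = -19/2
Converting to common denominator: 2
x = -38/2, y = -19/2
x - y = -19 - -19/2 = -19/2

-19/2


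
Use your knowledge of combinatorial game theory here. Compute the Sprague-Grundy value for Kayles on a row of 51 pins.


Kayles: a move removes 1 or 2 adjacent pins from a contiguous row.
Removing pins from a row of k leaves two independent rows (a, b) with a + b = k - 1 (one pin) or a + b = k - 2 (two pins); an end removal gives a = 0.
By Sprague-Grundy, G(k) = mex{ G(a) XOR G(b) } over all these splits. G(0) = 0.
G(1): splits (0,0):0^0=0 -> mex({0}) = 1
G(2): splits (0,1):0^1=1 (0,0):0^0=0 -> mex({0, 1}) = 2
G(3): splits (0,2):0^2=2 (1,1):1^1=0 (0,1):0^1=1 -> mex({0, 1, 2}) = 3
G(4): splits (0,3):0^3=3 (1,2):1^2=3 (0,2):0^2=2 (1,1):1^1=0 -> mex({0, 2, 3}) = 1
G(5): splits (0,4):0^1=1 (1,3):1^3=2 (2,2):2^2=0 (0,3):0^3=3 (1,2):1^2=3 -> mex({0, 1, 2, 3}) = 4
G(6) = mex({0, 1, 2, 4}) = 3
G(7) = mex({0, 1, 3, 4, 5}) = 2
G(8) = mex({0, 2, 3, 5, 6}) = 1
G(9) = mex({0, 1, 2, 3, 6, 7}) = 4
G(10) = mex({0, 1, 3, 4, 5, 7}) = 2
G(11) = mex({0, 1, 2, 3, 4, 5}) = 6
G(12) = mex({0, 1, 2, 3, 5, 6, 7}) = 4
G(13) = mex({0, 2, 3, 4, 6, 7}) = 1
G(14) = mex({0, 1, 4, 5, 6, 7}) = 2
G(15) = mex({0, 1, 2, 3, 4, 5, 6}) = 7
G(16) = mex({0, 2, 3, 5, 6, 7}) = 1
G(17) = mex({0, 1, 2, 3, 5, 6, 7}) = 4
G(18) = mex({0, 1, 2, 4, 5, 6}) = 3
G(19) = mex({0, 1, 3, 4, 5, 7}) = 2
G(20) = mex({0, 2, 3, 4, 5, 6, 7}) = 1
G(21) = mex({0, 1, 2, 3, 5, 6, 7}) = 4
G(22) = mex({0, 1, 2, 3, 4, 5, 7}) = 6
G(23) = mex({0, 1, 2, 3, 4, 5, 6}) = 7
G(24) = mex({0, 1, 2, 3, 5, 6, 7}) = 4
G(25) = mex({0, 2, 3, 4, 6, 7}) = 1
G(26) = mex({0, 1, 3, 4, 5, 6, 7}) = 2
G(27) = mex({0, 1, 2, 3, 4, 5, 6, 7}) = 8
G(28) = mex({0, 1, 2, 3, 4, 6, 7, 8}) = 5
G(29) = mex({0, 1, 2, 3, 5, 6, 7, 8, 9}) = 4
G(30) = mex({0, 1, 2, 3, 4, 5, 6, 9, 10}) = 7
G(31) = mex({0, 1, 3, 4, 5, 7, 10, 11}) = 2
G(32) = mex({0, 2, 3, 4, 5, 6, 7, 9, 11}) = 1
G(33) = mex({0, 1, 2, 3, 4, 5, 6, 7, 9, 12}) = 8
G(34) = mex({0, 1, 2, 3, 4, 5, 7, 8, 11, 12}) = 6
G(35) = mex({0, 1, 2, 3, 4, 5, 6, 8, 9, 10, 11}) = 7
G(36) = mex({0, 1, 2, 3, 5, 6, 7, 9, 10}) = 4
G(37) = mex({0, 2, 3, 4, 6, 7, 9, 10, 11, 12}) = 1
G(38) = mex({0, 1, 3, 4, 5, 6, 7, 9, 10, 11, 12}) = 2
G(39) = mex({0, 1, 2, 4, 5, 6, 7, 9, 10, 12, 14}) = 3
G(40) = mex({0, 2, 3, 4, 6, 7, 11, 12, 14}) = 1
G(41) = mex({0, 1, 2, 3, 5, 6, 7, 9, 10, 11, 12}) = 4
G(42) = mex({0, 1, 2, 3, 4, 5, 6, 9, 10}) = 7
G(43) = mex({0, 1, 3, 4, 5, 7, 9, 10, 12, 15}) = 2
G(44) = mex({0, 2, 3, 4, 5, 6, 7, 9, 10, 12, 15}) = 1
G(45) = mex({0, 1, 2, 3, 4, 5, 6, 7, 9, 10, 12, 14}) = 8
G(46) = mex({0, 1, 3, 4, 5, 7, 8, 11, 12, 14}) = 2
G(47) = mex({0, 1, 2, 3, 4, 5, 6, 8, 9, 10, 11, 12}) = 7
G(48) = mex({0, 1, 2, 3, 5, 6, 7, 9, 10}) = 4
G(49) = mex({0, 2, 3, 4, 6, 7, 9, 10, 11, 12, 15}) = 1
G(50) = mex({0, 1, 4, 5, 6, 7, 9, 11, 12, 14, 15}) = 2
G(51) = mex({0, 1, 2, 3, 4, 5, 6, 7, 9, 12, 14, 15}) = 8
Therefore G(51) = 8.

8


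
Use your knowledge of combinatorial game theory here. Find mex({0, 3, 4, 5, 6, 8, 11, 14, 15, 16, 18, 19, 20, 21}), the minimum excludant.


Set = {0, 3, 4, 5, 6, 8, 11, 14, 15, 16, 18, 19, 20, 21}
0 is in the set.
1 is NOT in the set. This is the mex.
mex = 1

1


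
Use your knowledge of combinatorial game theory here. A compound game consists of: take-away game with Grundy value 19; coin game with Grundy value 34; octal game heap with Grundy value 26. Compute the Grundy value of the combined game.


By the Sprague-Grundy theorem, the Grundy value of a sum of games is the XOR of individual Grundy values.
take-away game: Grundy value = 19. Running XOR: 0 XOR 19 = 19
coin game: Grundy value = 34. Running XOR: 19 XOR 34 = 49
octal game heap: Grundy value = 26. Running XOR: 49 XOR 26 = 43
The combined Grundy value is 43.

43


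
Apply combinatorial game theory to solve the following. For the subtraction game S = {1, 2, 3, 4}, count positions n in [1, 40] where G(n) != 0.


Subtraction set S = {1, 2, 3, 4}, so G(n) = n mod 5.
G(n) = 0 when n is a multiple of 5.
Multiples of 5 in [1, 40]: 8
N-positions (nonzero Grundy) = 40 - 8 = 32

32


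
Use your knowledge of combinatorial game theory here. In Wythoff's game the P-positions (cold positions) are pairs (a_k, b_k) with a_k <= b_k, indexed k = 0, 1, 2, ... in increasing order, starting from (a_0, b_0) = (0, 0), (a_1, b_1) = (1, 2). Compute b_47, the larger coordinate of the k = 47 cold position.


By Wythoff's theorem, a_k = floor(k * phi) and b_k = floor(k * phi^2) = a_k + k, where phi = (1 + sqrt(5))/2 is the golden ratio.
phi = (1 + sqrt(5))/2 = 1.618034
phi^2 = phi + 1 = 2.618034
k = 47
k * phi^2 = 47 * 2.618034 = 123.047597
b_47 = floor(k * phi^2) = 123 (check: a_47 + k = 76 + 47 = 123)

123


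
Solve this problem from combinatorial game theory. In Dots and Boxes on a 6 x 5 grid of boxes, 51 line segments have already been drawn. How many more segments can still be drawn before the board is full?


Grid: 6 x 5 boxes, i.e. 7 rows and 6 columns of dots.
Horizontal edges: (rows + 1) * cols = 7 * 5 = 35
Vertical edges: rows * (cols + 1) = 6 * 6 = 36
Total edges: 35 + 36 = 71
Edges drawn: 51
Remaining: 71 - 51 = 20

20


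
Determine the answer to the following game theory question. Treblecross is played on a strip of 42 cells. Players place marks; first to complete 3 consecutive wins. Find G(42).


Treblecross: place X on empty cells; 3-in-a-row wins.
Playing within two cells of an existing X lets the opponent win at once, so sensible play treats the cells i-2..i+2 around each X as dead. The player left with no safe cell loses, so this is a normal-play take-away game on strips of safe cells.
Placing X at cell i (0-indexed) of a strip of k safe cells leaves independent strips of sizes max(0, i-2) and max(0, k-i-3). Hence G(k) = mex{ G(max(0,i-2)) XOR G(max(0,k-i-3)) : 0 <= i < k }, with G(0) = 0.
G(1): splits (0,0):0^0=0 -> mex({0}) = 1
G(2): splits (0,0):0^0=0 -> mex({0}) = 1
G(3): splits (0,0):0^0=0 -> mex({0}) = 1
G(4): splits (0,1):0^1=1 (0,0):0^0=0 -> mex({0, 1}) = 2
G(5): splits (0,2):0^1=1 (0,1):0^1=1 (0,0):0^0=0 -> mex({0, 1}) = 2
G(6) = mex({1}) = 0
G(7) = mex({0, 1, 2}) = 3
G(8) = mex({0, 1, 2}) = 3
G(9) = mex({0, 2}) = 1
G(10) = mex({0, 2, 3}) = 1
G(11) = mex({0, 3}) = 1
G(12) = mex({1, 3}) = 0
G(13) = mex({0, 1, 2, 3}) = 4
G(14) = mex({0, 1, 2}) = 3
G(15) = mex({0, 1, 2}) = 3
G(16) = mex({0, 1, 2, 4}) = 3
G(17) = mex({0, 1, 3, 4}) = 2
G(18) = mex({0, 1, 3, 4}) = 2
G(19) = mex({0, 1, 3, 5}) = 2
G(20) = mex({0, 1, 2, 3, 5}) = 4
G(21) = mex({0, 1, 2, 3, 5}) = 4
G(22) = mex({1, 2, 6}) = 0
G(23) = mex({0, 1, 2, 3, 4, 6}) = 5
G(24) = mex({0, 1, 2, 3, 4}) = 5
G(25) = mex({0, 1, 3, 4, 7}) = 2
G(26) = mex({0, 1, 3, 4, 5, 7}) = 2
G(27) = mex({0, 1, 3, 5}) = 2
G(28) = mex({0, 1, 2, 5}) = 3
G(29) = mex({0, 1, 2, 4, 5, 6}) = 3
G(30) = mex({1, 2, 4, 6}) = 0
G(31) = mex({0, 1, 2, 3, 4, 6}) = 5
G(32) = mex({1, 2, 3, 4, 7}) = 0
G(33) = mex({0, 3, 7}) = 1
G(34) = mex({0, 2, 3, 5, 7}) = 1
G(35) = mex({0, 2, 3, 5, 6}) = 1
G(36) = mex({0, 1, 2, 5, 6}) = 3
G(37) = mex({0, 1, 2, 4, 5, 6}) = 3
G(38) = mex({0, 1, 2, 4}) = 3
G(39) = mex({0, 1, 2, 3, 4, 7}) = 5
G(40) = mex({0, 1, 2, 3, 4, 5, 7}) = 6
G(41) = mex({0, 1, 2, 3, 5, 7}) = 4
G(42) = mex({0, 1, 2, 3, 5, 6, 7}) = 4
Therefore G(42) = 4.

4


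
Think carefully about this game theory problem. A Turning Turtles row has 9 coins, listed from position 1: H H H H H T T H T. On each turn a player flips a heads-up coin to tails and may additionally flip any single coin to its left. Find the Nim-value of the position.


Coins: H H H H H T T H T
Key fact: a single head at position k behaves exactly like a Nim heap of size k (turning it to T and optionally flipping a coin at j < k corresponds to moving the heap from k to j, or to 0), and heads combine as a disjunctive sum (two heads at the same place would cancel, matching j XOR j = 0). So the Nim-value is the XOR of the 1-indexed positions of the heads.
Face-up positions (1-indexed): [1, 2, 3, 4, 5, 8]
XOR 0 with 1: 0 XOR 1 = 1
XOR 1 with 2: 1 XOR 2 = 3
XOR 3 with 3: 3 XOR 3 = 0
XOR 0 with 4: 0 XOR 4 = 4
XOR 4 with 5: 4 XOR 5 = 1
XOR 1 with 8: 1 XOR 8 = 9
Nim-value = 9

9


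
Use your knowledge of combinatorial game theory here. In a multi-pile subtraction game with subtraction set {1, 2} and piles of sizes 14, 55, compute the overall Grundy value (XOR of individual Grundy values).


Subtraction set: {1, 2}
For this subtraction set, G(n) = n mod 3 (period = max + 1 = 3).
Pile 1 (size 14): G(14) = 14 mod 3 = 2
Pile 2 (size 55): G(55) = 55 mod 3 = 1
Total Grundy value = XOR of all: 2 XOR 1 = 3

3


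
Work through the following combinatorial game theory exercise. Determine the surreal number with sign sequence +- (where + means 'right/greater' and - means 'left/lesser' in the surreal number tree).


Sign expansion: +-
Rule: track bounds (lo, hi), initially (-inf, +inf). On '+', the current value becomes lo and we move to the simplest number in (value, hi): value + 1 if hi = +inf, otherwise the midpoint (value + hi)/2. On '-', the current value becomes hi and we move to value - 1 if lo = -inf, otherwise the midpoint (lo + value)/2.
Start at 0.
Step 1: sign = +, move right. Bounds: (0, +inf). Value = 1
Step 2: sign = -, move left. Bounds: (0, 1). Value = 1/2
The surreal number with sign expansion +- is 1/2.

1/2


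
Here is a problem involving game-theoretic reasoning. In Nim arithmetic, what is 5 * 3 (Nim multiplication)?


Nim multiplication is bilinear over XOR: (u XOR v) * w = (u*w) XOR (v*w).
So we split each operand into its bit components and XOR the pairwise Nim products.
5 = 1 + 4 (as XOR of powers of 2).
3 = 1 + 2 (as XOR of powers of 2).
Using the standard Nim-product table on single bits:
  2*2 = 3,   2*4 = 8,   2*8 = 12,
  4*4 = 6,   4*8 = 11,  8*8 = 13,
and  1*x = x (identity), k*l = l*k (commutative).
Pairwise Nim products:
  1 * 1 = 1
  1 * 2 = 2
  4 * 1 = 4
  4 * 2 = 8
XOR them: 1 XOR 2 XOR 4 XOR 8 = 15.
Result: 5 * 3 = 15 (in Nim).

15


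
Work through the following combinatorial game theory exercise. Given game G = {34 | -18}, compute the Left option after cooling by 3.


Original game: {34 | -18} (a switch {a | b} with a > b).
Cooling by t (for t below the temperature (a - b)/2 = 26) taxes each move by t: {a | b} cooled by t is {a - t | b + t}.
Cooling amount: t = 3
Cooled Left option: 34 - 3 = 31
Cooled Right option: -18 + 3 = -15
Cooled game: {31 | -15}
Left option = 31

31


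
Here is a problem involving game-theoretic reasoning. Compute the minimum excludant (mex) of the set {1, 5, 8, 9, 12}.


Set = {1, 5, 8, 9, 12}
0 is NOT in the set. This is the mex.
mex = 0

0


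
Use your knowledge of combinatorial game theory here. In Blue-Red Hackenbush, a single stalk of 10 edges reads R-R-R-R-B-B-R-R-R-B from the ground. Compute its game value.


Edges (from ground): R-R-R-R-B-B-R-R-R-B
By Berlekamp's sign-expansion rule, a Blue-Red Hackenbush stalk has the value of the surreal number whose sign sequence is the edge sequence with B -> + and R -> -.
Sign sequence: ----++---+
Trace the sign expansion in the surreal number tree, starting from 0:
Edge 1: R (sign -) -> bounds (-inf, 0), value = -1
Edge 2: R (sign -) -> bounds (-inf, -1), value = -2
Edge 3: R (sign -) -> bounds (-inf, -2), value = -3
Edge 4: R (sign -) -> bounds (-inf, -3), value = -4
Edge 5: B (sign +) -> bounds (-4, -3), value = -7/2
Edge 6: B (sign +) -> bounds (-7/2, -3), value = -13/4
Edge 7: R (sign -) -> bounds (-7/2, -13/4), value = -27/8
Edge 8: R (sign -) -> bounds (-7/2, -27/8), value = -55/16
Edge 9: R (sign -) -> bounds (-7/2, -55/16), value = -111/32
Edge 10: B (sign +) -> bounds (-111/32, -55/16), value = -221/64
Game value = -221/64

-221/64


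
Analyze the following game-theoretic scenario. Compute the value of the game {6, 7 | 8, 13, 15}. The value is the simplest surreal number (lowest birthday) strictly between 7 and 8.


Left options: {6, 7}, max = 7
Right options: {8, 13, 15}, min = 8
All options are numbers and max(Left) < min(Right), so by the simplicity theorem the value is the simplest (earliest-born) number strictly between 7 and 8.
No integer lies strictly between 7 and 8, so the value is the dyadic rational m/2^k in the interval with the smallest k (then m odd); search k = 1, 2, ...:
Denominator 2: 15/2 lies strictly between 7 and 8 -- found.
The simplest number in the interval is 15/2.
Game value = 15/2

15/2
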